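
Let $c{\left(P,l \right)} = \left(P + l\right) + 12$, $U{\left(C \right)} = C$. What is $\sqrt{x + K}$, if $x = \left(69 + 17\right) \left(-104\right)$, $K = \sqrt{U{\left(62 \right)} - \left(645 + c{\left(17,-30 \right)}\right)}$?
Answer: $\sqrt{-8944 + i \sqrt{582}} \approx 0.1275 + 94.573 i$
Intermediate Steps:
$c{\left(P,l \right)} = 12 + P + l$
$K = i \sqrt{582}$ ($K = \sqrt{62 - 644} = \sqrt{-582} = i \sqrt{582} \approx 24.125 i$)
$x = -8944$ ($x = 86 \left(-104\right) = -8944$)
$\sqrt{x + K} = \sqrt{-8944 + i \sqrt{582}}$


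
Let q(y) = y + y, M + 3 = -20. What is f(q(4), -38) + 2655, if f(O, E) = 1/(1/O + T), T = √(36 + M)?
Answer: 2206297/831 + 64*√13/831 ≈ 2655.3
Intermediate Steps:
M = -23 (M = -3 - 20 = -23)
T = √13 (T = √(36 - 23) = √13 ≈ 3.6056)
q(y) = 2*y
f(O, E) = 1/(√13 + 1/O) (f(O, E) = 1/(1/O + √13) = 1/(√13 + 1/O))
f(q(4), -38) + 2655 = (2*4)/(1 + (2*4)*√13) + 2655 = 8/(1 + 8*√13) + 2655 = 2655 + 8/(1 + 8*√13)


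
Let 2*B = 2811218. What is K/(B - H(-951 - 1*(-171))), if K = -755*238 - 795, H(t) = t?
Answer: -180485/1406389 ≈ -0.12833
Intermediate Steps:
B = 1405609 (B = (½)*2811218 = 1405609)
K = -180485 (K = -179690 - 795 = -180485)
K/(B - H(-951 - 1*(-171))) = -180485/(1405609 - (-951 - 1*(-171))) = -180485/(1405609 - (-951 + 171)) = -180485/(1405609 - 1*(-780)) = -180485/(1405609 + 780) = -180485/1406389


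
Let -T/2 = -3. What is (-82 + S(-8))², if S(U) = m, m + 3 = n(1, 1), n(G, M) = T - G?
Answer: 6400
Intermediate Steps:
T = 6 (T = -2*(-3) = 6)
n(G, M) = 6 - G
m = 2 (m = -3 + (6 - 1*1) = -3 + (6 - 1) = -3 + 5 = 2)
S(U) = 2
(-82 + S(-8))² = (-82 + 2)² = (-80)² = 6400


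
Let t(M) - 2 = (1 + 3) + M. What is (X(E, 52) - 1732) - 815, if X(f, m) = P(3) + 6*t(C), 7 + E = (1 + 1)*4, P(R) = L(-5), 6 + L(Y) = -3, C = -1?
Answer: -2526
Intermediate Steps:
L(Y) = -9 (L(Y) = -6 - 3 = -9)
P(R) = -9
E = 1 (E = -7 + (1 + 1)*4 = -7 + 2*4 = -7 + 8 = 1)
t(M) = 6 + M (t(M) = 2 + ((1 + 3) + M) = 2 + (4 + M) = 6 + M)
X(f, m) = 21 (X(f, m) = -9 + 6*(6 - 1) = -9 + 6*5 = -9 + 30 = 21)
(X(E, 52) - 1732) - 815 = (21 - 1732) - 815 = -1711 - 815 = -2526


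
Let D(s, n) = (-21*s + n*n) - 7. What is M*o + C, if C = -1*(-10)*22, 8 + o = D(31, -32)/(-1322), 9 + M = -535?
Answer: 3121644/661 ≈ 4722.6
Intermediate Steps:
M = -544 (M = -9 - 535 = -544)
D(s, n) = -7 + n² - 21*s (D(s, n) = (-21*s + n²) - 7 = (n² - 21*s) - 7 = -7 + n² - 21*s)
o = -5471/661 (o = -8 + (-7 + (-32)² - 21*31)/(-1322) = -8 + (-7 + 1024 - 651)*(-1/1322) = -8 + 366*(-1/1322) = -8 - 183/661 = -5471/661 ≈ -8.2769)
C = 220 (C = 10*22 = 220)
M*o + C = -544*(-5471/661) + 220 = 2976224/661 + 220 = 3121644/661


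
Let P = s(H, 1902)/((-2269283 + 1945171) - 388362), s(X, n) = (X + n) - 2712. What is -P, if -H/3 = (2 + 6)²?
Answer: -501/356237 ≈ -0.0014064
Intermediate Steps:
H = -192 (H = -3*(2 + 6)² = -3*8² = -3*64 = -192)
s(X, n) = -2712 + X + n
P = 501/356237 (P = (-2712 - 192 + 1902)/((-2269283 + 1945171) - 388362) = -1002/(-324112 - 388362) = -1002/(-712474) = -1002*(-1/712474) = 501/356237 ≈ 0.0014064)
-P = -1*501/356237 = -501/356237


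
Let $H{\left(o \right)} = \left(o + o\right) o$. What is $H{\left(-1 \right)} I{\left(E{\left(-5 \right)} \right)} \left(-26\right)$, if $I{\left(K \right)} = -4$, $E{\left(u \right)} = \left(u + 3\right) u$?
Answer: $208$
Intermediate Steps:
$E{\left(u \right)} = u \left(3 + u\right)$ ($E{\left(u \right)} = \left(3 + u\right) u = u \left(3 + u\right)$)
$H{\left(o \right)} = 2 o^{2}$ ($H{\left(o \right)} = 2 o o = 2 o^{2}$)
$H{\left(-1 \right)} I{\left(E{\left(-5 \right)} \right)} \left(-26\right) = 2 \left(-1\right)^{2} \left(-4\right) \left(-26\right) = 2 \cdot 1 \left(-4\right) \left(-26\right) = 2 \left(-4\right) \left(-26\right) = \left(-8\right) \left(-26\right) = 208$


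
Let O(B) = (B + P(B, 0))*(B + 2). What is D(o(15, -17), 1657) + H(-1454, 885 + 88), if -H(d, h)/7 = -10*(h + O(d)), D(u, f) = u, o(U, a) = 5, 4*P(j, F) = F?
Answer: 147852675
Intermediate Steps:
P(j, F) = F/4
O(B) = B*(2 + B) (O(B) = (B + (¼)*0)*(B + 2) = (B + 0)*(2 + B) = B*(2 + B))
H(d, h) = 70*h + 70*d*(2 + d) (H(d, h) = -(-70)*(h + d*(2 + d)) = -7*(-10*h - 10*d*(2 + d)) = 70*h + 70*d*(2 + d))
D(o(15, -17), 1657) + H(-1454, 885 + 88) = 5 + (70*(885 + 88) + 70*(-1454)² + 140*(-1454)) = 5 + (70*973 + 70*2114116 - 203560) = 5 + (68110 + 147988120 - 203560) = 5 + 147852670 = 147852675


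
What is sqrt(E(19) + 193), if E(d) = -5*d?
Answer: 7*sqrt(2) ≈ 9.8995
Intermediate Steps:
sqrt(E(19) + 193) = sqrt(-5*19 + 193) = sqrt(-95 + 193) = sqrt(98) = 7*sqrt(2)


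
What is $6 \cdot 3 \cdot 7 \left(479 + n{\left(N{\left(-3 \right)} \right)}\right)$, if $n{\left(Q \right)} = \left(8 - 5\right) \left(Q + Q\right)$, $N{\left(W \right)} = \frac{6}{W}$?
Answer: $58842$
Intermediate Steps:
$n{\left(Q \right)} = 6 Q$ ($n{\left(Q \right)} = 3 \cdot 2 Q = 6 Q$)
$6 \cdot 3 \cdot 7 \left(479 + n{\left(N{\left(-3 \right)} \right)}\right) = 6 \cdot 3 \cdot 7 \left(479 + 6 \frac{6}{-3}\right) = 18 \cdot 7 \left(479 + 6 \cdot 6 \left(- \frac{1}{3}\right)\right) = 126 \left(479 + 6 \left(-2\right)\right) = 126 \left(479 - 12\right) = 126 \cdot 467 = 58842$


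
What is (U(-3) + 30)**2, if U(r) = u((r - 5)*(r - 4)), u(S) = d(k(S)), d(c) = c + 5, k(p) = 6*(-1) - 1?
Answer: 784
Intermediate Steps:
k(p) = -7 (k(p) = -6 - 1 = -7)
d(c) = 5 + c
u(S) = -2 (u(S) = 5 - 7 = -2)
U(r) = -2
(U(-3) + 30)**2 = (-2 + 30)**2 = 28**2 = 784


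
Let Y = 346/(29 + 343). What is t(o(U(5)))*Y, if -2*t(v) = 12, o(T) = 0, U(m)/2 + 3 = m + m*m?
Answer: -173/31 ≈ -5.5806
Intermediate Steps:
U(m) = -6 + 2*m + 2*m² (U(m) = -6 + 2*(m + m*m) = -6 + 2*(m + m²) = -6 + (2*m + 2*m²) = -6 + 2*m + 2*m²)
t(v) = -6 (t(v) = -½*12 = -6)
Y = 173/186 (Y = 346/372 = 346*(1/372) = 173/186 ≈ 0.93011)
t(o(U(5)))*Y = -6*173/186 = -173/31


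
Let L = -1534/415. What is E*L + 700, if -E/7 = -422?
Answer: -4240936/415 ≈ -10219.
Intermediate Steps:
E = 2954 (E = -7*(-422) = 2954)
L = -1534/415 (L = -1534*1/415 = -1534/415 ≈ -3.6964)
E*L + 700 = 2954*(-1534/415) + 700 = -4531436/415 + 700 = -4240936/415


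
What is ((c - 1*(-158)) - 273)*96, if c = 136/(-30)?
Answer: -57376/5 ≈ -11475.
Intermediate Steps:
c = -68/15 (c = 136*(-1/30) = -68/15 ≈ -4.5333)
((c - 1*(-158)) - 273)*96 = ((-68/15 - 1*(-158)) - 273)*96 = ((-68/15 + 158) - 273)*96 = (2302/15 - 273)*96 = -1793/15*96 = -57376/5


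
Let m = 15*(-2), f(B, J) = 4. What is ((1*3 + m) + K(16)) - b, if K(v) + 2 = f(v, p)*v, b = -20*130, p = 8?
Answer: 2635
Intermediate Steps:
m = -30
b = -2600
K(v) = -2 + 4*v
((1*3 + m) + K(16)) - b = ((1*3 - 30) + (-2 + 4*16)) - 1*(-2600) = ((3 - 30) + (-2 + 64)) + 2600 = (-27 + 62) + 2600 = 35 + 2600 = 2635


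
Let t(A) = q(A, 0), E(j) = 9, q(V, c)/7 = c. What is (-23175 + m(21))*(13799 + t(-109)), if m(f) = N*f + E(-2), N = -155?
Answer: -364583379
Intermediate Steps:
q(V, c) = 7*c
t(A) = 0 (t(A) = 7*0 = 0)
m(f) = 9 - 155*f (m(f) = -155*f + 9 = 9 - 155*f)
(-23175 + m(21))*(13799 + t(-109)) = (-23175 + (9 - 155*21))*(13799 + 0) = (-23175 + (9 - 3255))*13799 = (-23175 - 3246)*13799 = -26421*13799 = -364583379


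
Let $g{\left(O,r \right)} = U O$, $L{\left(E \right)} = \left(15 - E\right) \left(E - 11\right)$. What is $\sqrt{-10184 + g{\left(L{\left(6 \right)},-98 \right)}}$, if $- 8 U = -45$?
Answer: $\frac{i \sqrt{166994}}{4} \approx 102.16 i$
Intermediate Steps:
$U = \frac{45}{8}$ ($U = \left(- \frac{1}{8}\right) \left(-45\right) = \frac{45}{8} \approx 5.625$)
$L{\left(E \right)} = \left(-11 + E\right) \left(15 - E\right)$ ($L{\left(E \right)} = \left(15 - E\right) \left(-11 + E\right) = \left(-11 + E\right) \left(15 - E\right)$)
$g{\left(O,r \right)} = \frac{45 O}{8}$
$\sqrt{-10184 + g{\left(L{\left(6 \right)},-98 \right)}} = \sqrt{-10184 + \frac{45 \left(-165 - 6^{2} + 26 \cdot 6\right)}{8}} = \sqrt{-10184 + \frac{45 \left(-165 - 36 + 156\right)}{8}} = \sqrt{-10184 + \frac{45}{8} \left(-45\right)} = \sqrt{-10184 - \frac{2025}{8}} = \sqrt{- \frac{83497}{8}} = \frac{i \sqrt{166994}}{4}$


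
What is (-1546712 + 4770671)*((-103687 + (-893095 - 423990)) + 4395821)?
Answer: 9591435998991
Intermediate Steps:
(-1546712 + 4770671)*((-103687 + (-893095 - 423990)) + 4395821) = 3223959*((-103687 - 1317085) + 4395821) = 3223959*(-1420772 + 4395821) = 3223959*2975049 = 9591435998991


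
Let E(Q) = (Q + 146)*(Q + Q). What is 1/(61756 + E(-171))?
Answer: 1/70306 ≈ 1.4224e-5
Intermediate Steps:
E(Q) = 2*Q*(146 + Q) (E(Q) = (146 + Q)*(2*Q) = 2*Q*(146 + Q))
1/(61756 + E(-171)) = 1/(61756 + 2*(-171)*(146 - 171)) = 1/(61756 + 2*(-171)*(-25)) = 1/(61756 + 8550) = 1/70306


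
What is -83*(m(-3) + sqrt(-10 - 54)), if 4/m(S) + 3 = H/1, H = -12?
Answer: 332/15 - 664*I ≈ 22.133 - 664.0*I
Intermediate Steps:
m(S) = -4/15 (m(S) = 4/(-3 - 12/1) = 4/(-3 - 12*1) = 4/(-3 - 12) = 4/(-15) = 4*(-1/15) = -4/15)
-83*(m(-3) + sqrt(-10 - 54)) = -83*(-4/15 + sqrt(-10 - 54)) = -83*(-4/15 + sqrt(-64)) = -83*(-4/15 + 8*I) = 332/15 - 664*I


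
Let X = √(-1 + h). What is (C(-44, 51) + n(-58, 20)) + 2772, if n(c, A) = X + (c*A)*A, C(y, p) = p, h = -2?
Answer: -20377 + I*√3 ≈ -20377.0 + 1.732*I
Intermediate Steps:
X = I*√3 (X = √(-1 - 2) = √(-3) = I*√3 ≈ 1.732*I)
n(c, A) = I*√3 + c*A² (n(c, A) = I*√3 + (c*A)*A = I*√3 + (A*c)*A = I*√3 + c*A²)
(C(-44, 51) + n(-58, 20)) + 2772 = (51 + (I*√3 - 58*20²)) + 2772 = (51 + (I*√3 - 58*400)) + 2772 = (51 + (I*√3 - 23200)) + 2772 = (51 + (-23200 + I*√3)) + 2772 = (-23149 + I*√3) + 2772 = -20377 + I*√3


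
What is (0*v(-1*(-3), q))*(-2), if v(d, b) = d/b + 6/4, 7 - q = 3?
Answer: 0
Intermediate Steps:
q = 4 (q = 7 - 1*3 = 7 - 3 = 4)
v(d, b) = 3/2 + d/b (v(d, b) = d/b + 6*(¼) = d/b + 3/2 = 3/2 + d/b)
(0*v(-1*(-3), q))*(-2) = (0*(3/2 - 1*(-3)/4))*(-2) = (0*(3/2 + 3*(¼)))*(-2) = (0*(3/2 + ¾))*(-2) = (0*(9/4))*(-2) = 0*(-2) = 0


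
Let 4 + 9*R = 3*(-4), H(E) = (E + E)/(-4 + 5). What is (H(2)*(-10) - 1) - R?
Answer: -353/9 ≈ -39.222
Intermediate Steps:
H(E) = 2*E (H(E) = (2*E)/1 = (2*E)*1 = 2*E)
R = -16/9 (R = -4/9 + (3*(-4))/9 = -4/9 + (1/9)*(-12) = -4/9 - 4/3 = -16/9 ≈ -1.7778)
(H(2)*(-10) - 1) - R = ((2*2)*(-10) - 1) - 1*(-16/9) = (4*(-10) - 1) + 16/9 = (-40 - 1) + 16/9 = -41 + 16/9 = -353/9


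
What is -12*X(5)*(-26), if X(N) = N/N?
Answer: 312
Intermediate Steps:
X(N) = 1
-12*X(5)*(-26) = -12*1*(-26) = -12*(-26) = 312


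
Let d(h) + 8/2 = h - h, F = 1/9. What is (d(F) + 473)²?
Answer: 219961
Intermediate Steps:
F = ⅑ ≈ 0.11111
d(h) = -4 (d(h) = -4 + (h - h) = -4 + 0 = -4)
(d(F) + 473)² = (-4 + 473)² = 469² = 219961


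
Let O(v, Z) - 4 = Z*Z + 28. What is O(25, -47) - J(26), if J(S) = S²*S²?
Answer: -454735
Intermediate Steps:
O(v, Z) = 32 + Z² (O(v, Z) = 4 + (Z*Z + 28) = 4 + (Z² + 28) = 4 + (28 + Z²) = 32 + Z²)
J(S) = S⁴
O(25, -47) - J(26) = (32 + (-47)²) - 1*26⁴ = (32 + 2209) - 1*456976 = 2241 - 456976 = -454735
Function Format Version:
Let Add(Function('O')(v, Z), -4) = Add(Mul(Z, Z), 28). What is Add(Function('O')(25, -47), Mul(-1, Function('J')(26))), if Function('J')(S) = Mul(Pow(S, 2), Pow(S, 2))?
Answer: -454735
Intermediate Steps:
Function('O')(v, Z) = Add(32, Pow(Z, 2)) (Function('O')(v, Z) = Add(4, Add(Mul(Z, Z), 28)) = Add(4, Add(Pow(Z, 2), 28)) = Add(4, Add(28, Pow(Z, 2))) = Add(32, Pow(Z, 2)))
Function('J')(S) = Pow(S, 4)
Add(Function('O')(25, -47), Mul(-1, Function('J')(26))) = Add(Add(32, Pow(-47, 2)), Mul(-1, Pow(26, 4))) = Add(Add(32, 2209), Mul(-1, 456976)) = Add(2241, -456976) = -454735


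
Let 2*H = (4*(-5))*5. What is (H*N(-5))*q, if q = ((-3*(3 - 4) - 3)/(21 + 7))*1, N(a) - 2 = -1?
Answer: 0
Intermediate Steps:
H = -50 (H = ((4*(-5))*5)/2 = (-20*5)/2 = (½)*(-100) = -50)
N(a) = 1 (N(a) = 2 - 1 = 1)
q = 0 (q = ((-3*(-1) - 3)/28)*1 = ((3 - 3)*(1/28))*1 = (0*(1/28))*1 = 0*1 = 0)
(H*N(-5))*q = -50*1*0 = -50*0 = 0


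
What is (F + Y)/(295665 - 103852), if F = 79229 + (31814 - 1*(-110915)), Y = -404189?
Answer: -182231/191813 ≈ -0.95004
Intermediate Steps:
F = 221958 (F = 79229 + (31814 + 110915) = 79229 + 142729 = 221958)
(F + Y)/(295665 - 103852) = (221958 - 404189)/(295665 - 103852) = -182231/191813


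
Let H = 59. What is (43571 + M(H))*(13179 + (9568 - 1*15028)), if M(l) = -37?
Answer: 336038946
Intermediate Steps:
(43571 + M(H))*(13179 + (9568 - 1*15028)) = (43571 - 37)*(13179 + (9568 - 1*15028)) = 43534*(13179 + (9568 - 15028)) = 43534*(13179 - 5460) = 43534*7719 = 336038946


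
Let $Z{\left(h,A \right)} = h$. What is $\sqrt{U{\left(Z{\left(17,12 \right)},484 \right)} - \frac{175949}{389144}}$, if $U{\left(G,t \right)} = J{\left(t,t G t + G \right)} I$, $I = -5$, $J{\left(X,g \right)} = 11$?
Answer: $\frac{i \sqrt{2099321849534}}{194572} \approx 7.4466 i$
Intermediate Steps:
$U{\left(G,t \right)} = -55$ ($U{\left(G,t \right)} = 11 \left(-5\right) = -55$)
$\sqrt{U{\left(Z{\left(17,12 \right)},484 \right)} - \frac{175949}{389144}} = \sqrt{-55 - \frac{175949}{389144}} = \sqrt{- \frac{21578869}{389144}} = \frac{i \sqrt{2099321849534}}{194572}$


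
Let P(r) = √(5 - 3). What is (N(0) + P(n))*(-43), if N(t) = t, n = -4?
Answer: -43*√2 ≈ -60.811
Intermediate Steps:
P(r) = √2
(N(0) + P(n))*(-43) = (0 + √2)*(-43) = √2*(-43) = -43*√2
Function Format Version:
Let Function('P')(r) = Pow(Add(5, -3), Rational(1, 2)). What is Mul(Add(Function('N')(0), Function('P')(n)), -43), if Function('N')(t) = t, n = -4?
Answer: Mul(-43, Pow(2, Rational(1, 2))) ≈ -60.811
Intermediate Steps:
Function('P')(r) = Pow(2, Rational(1, 2))
Mul(Add(Function('N')(0), Function('P')(n)), -43) = Mul(Add(0, Pow(2, Rational(1, 2))), -43) = Mul(Pow(2, Rational(1, 2)), -43) = Mul(-43, Pow(2, Rational(1, 2)))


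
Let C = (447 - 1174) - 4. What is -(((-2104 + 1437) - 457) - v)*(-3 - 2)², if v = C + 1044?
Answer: 35925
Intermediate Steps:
C = -731 (C = -727 - 4 = -731)
v = 313 (v = -731 + 1044 = 313)
-(((-2104 + 1437) - 457) - v)*(-3 - 2)² = -(((-2104 + 1437) - 457) - 1*313)*(-3 - 2)² = -((-667 - 457) - 313)*(-5)² = -(-1124 - 313)*25 = -(-1437)*25 = -1*(-35925) = 35925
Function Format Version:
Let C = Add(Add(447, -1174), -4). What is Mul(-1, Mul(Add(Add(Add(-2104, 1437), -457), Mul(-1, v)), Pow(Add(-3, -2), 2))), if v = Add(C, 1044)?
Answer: 35925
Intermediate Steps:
C = -731 (C = Add(-727, -4) = -731)
v = 313 (v = Add(-731, 1044) = 313)
Mul(-1, Mul(Add(Add(Add(-2104, 1437), -457), Mul(-1, v)), Pow(Add(-3, -2), 2))) = Mul(-1, Mul(Add(Add(Add(-2104, 1437), -457), Mul(-1, 313)), Pow(Add(-3, -2), 2))) = Mul(-1, Mul(Add(Add(-667, -457), -313), Pow(-5, 2))) = Mul(-1, Mul(Add(-1124, -313), 25)) = Mul(-1, Mul(-1437, 25)) = Mul(-1, -35925) = 35925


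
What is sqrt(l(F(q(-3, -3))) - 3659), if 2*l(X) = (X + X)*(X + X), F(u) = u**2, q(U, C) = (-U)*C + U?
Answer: sqrt(37813) ≈ 194.46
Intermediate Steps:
q(U, C) = U - C*U (q(U, C) = -C*U + U = U - C*U)
l(X) = 2*X**2 (l(X) = ((X + X)*(X + X))/2 = ((2*X)*(2*X))/2 = (4*X**2)/2 = 2*X**2)
sqrt(l(F(q(-3, -3))) - 3659) = sqrt(2*((-3*(1 - 1*(-3)))**2)**2 - 3659) = sqrt(2*((-3*(1 + 3))**2)**2 - 3659) = sqrt(2*((-3*4)**2)**2 - 3659) = sqrt(2*((-12)**2)**2 - 3659) = sqrt(2*144**2 - 3659) = sqrt(2*20736 - 3659) = sqrt(41472 - 3659) = sqrt(37813)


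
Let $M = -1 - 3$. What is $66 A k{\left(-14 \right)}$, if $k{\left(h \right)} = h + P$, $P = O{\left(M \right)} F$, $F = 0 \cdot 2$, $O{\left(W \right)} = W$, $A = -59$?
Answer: $54516$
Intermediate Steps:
$M = -4$ ($M = -1 - 3 = -4$)
$F = 0$
$P = 0$ ($P = \left(-4\right) 0 = 0$)
$k{\left(h \right)} = h$ ($k{\left(h \right)} = h + 0 = h$)
$66 A k{\left(-14 \right)} = 66 \left(-59\right) \left(-14\right) = \left(-3894\right) \left(-14\right) = 54516$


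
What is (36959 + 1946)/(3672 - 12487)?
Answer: -7781/1763 ≈ -4.4135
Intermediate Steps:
(36959 + 1946)/(3672 - 12487) = 38905/(-8815) = 38905*(-1/8815) = -7781/1763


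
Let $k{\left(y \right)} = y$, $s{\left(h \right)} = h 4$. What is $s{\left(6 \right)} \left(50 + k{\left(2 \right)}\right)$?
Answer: $1248$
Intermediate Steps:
$s{\left(h \right)} = 4 h$
$s{\left(6 \right)} \left(50 + k{\left(2 \right)}\right) = 4 \cdot 6 \left(50 + 2\right) = 24 \cdot 52 = 1248$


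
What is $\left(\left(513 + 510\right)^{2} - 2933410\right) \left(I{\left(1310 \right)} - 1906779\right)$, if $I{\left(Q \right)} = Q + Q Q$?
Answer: $357316768089$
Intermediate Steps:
$I{\left(Q \right)} = Q + Q^{2}$
$\left(\left(513 + 510\right)^{2} - 2933410\right) \left(I{\left(1310 \right)} - 1906779\right) = \left(\left(513 + 510\right)^{2} - 2933410\right) \left(1310 \left(1 + 1310\right) - 1906779\right) = \left(1023^{2} - 2933410\right) \left(1310 \cdot 1311 - 1906779\right) = \left(1046529 - 2933410\right) \left(1717410 - 1906779\right) = \left(-1886881\right) \left(-189369\right) = 357316768089$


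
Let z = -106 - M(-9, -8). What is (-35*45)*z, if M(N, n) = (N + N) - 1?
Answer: 137025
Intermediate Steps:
M(N, n) = -1 + 2*N (M(N, n) = 2*N - 1 = -1 + 2*N)
z = -87 (z = -106 - (-1 + 2*(-9)) = -106 - (-1 - 18) = -106 - 1*(-19) = -106 + 19 = -87)
(-35*45)*z = -35*45*(-87) = -1575*(-87) = 137025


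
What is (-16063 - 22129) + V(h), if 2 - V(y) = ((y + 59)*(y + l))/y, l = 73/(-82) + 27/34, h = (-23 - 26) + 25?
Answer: -639430145/16728 ≈ -38225.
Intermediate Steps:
h = -24 (h = -49 + 25 = -24)
l = -67/697 (l = 73*(-1/82) + 27*(1/34) = -73/82 + 27/34 = -67/697 ≈ -0.096126)
V(y) = 2 - (59 + y)*(-67/697 + y)/y (V(y) = 2 - (y + 59)*(y - 67/697)/y = 2 - (59 + y)*(-67/697 + y)/y)
(-16063 - 22129) + V(h) = (-16063 - 22129) + (-39662/697 - 1*(-24) + (3953/697)/(-24)) = -38192 + (-39662/697 + 24 + (3953/697)*(-1/24)) = -38192 + (-39662/697 + 24 - 3953/16728) = -38192 - 554369/16728 = -639430145/16728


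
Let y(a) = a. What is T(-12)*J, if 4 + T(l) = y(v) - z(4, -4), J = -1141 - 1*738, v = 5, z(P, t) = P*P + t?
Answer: 20669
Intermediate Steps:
z(P, t) = t + P**2 (z(P, t) = P**2 + t = t + P**2)
J = -1879 (J = -1141 - 738 = -1879)
T(l) = -11 (T(l) = -4 + (5 - (-4 + 4**2)) = -4 + (5 - (-4 + 16)) = -4 + (5 - 1*12) = -4 + (5 - 12) = -4 - 7 = -11)
T(-12)*J = -11*(-1879) = 20669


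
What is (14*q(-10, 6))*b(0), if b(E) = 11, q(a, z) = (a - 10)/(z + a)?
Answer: 770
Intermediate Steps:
q(a, z) = (-10 + a)/(a + z)
(14*q(-10, 6))*b(0) = (14*((-10 - 10)/(-10 + 6)))*11 = (14*(-20/(-4)))*11 = (14*(-¼*(-20)))*11 = (14*5)*11 = 70*11 = 770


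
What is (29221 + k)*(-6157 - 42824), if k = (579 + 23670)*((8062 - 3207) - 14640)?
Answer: 11620607258364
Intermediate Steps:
k = -237276465 (k = 24249*(4855 - 14640) = 24249*(-9785) = -237276465)
(29221 + k)*(-6157 - 42824) = (29221 - 237276465)*(-6157 - 42824) = -237247244*(-48981) = 11620607258364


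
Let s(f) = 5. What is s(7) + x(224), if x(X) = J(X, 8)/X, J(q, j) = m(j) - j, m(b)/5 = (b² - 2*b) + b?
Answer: 87/14 ≈ 6.2143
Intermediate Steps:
m(b) = -5*b + 5*b² (m(b) = 5*((b² - 2*b) + b) = 5*(b² - b) = -5*b + 5*b²)
J(q, j) = -j + 5*j*(-1 + j) (J(q, j) = 5*j*(-1 + j) - j = -j + 5*j*(-1 + j))
x(X) = 272/X (x(X) = (8*(-6 + 5*8))/X = (8*(-6 + 40))/X = (8*34)/X = 272/X)
s(7) + x(224) = 5 + 272/224 = 5 + 272*(1/224) = 5 + 17/14 = 87/14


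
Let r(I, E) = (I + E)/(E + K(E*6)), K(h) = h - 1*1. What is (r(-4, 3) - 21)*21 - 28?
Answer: -9401/20 ≈ -470.05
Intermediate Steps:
K(h) = -1 + h (K(h) = h - 1 = -1 + h)
r(I, E) = (E + I)/(-1 + 7*E) (r(I, E) = (I + E)/(E + (-1 + E*6)) = (E + I)/(E + (-1 + 6*E)) = (E + I)/(-1 + 7*E))
(r(-4, 3) - 21)*21 - 28 = ((3 - 4)/(-1 + 7*3) - 21)*21 - 28 = (-1/(-1 + 21) - 21)*21 - 28 = (-1/20 - 21)*21 - 28 = -421/20*21 - 28 = -8841/20 - 28 = -9401/20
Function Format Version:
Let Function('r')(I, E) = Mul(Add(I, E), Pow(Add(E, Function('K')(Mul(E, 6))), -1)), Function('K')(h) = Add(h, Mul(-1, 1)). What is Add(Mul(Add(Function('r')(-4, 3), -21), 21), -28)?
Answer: Rational(-9401, 20) ≈ -470.05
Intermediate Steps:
Function('K')(h) = Add(-1, h) (Function('K')(h) = Add(h, -1) = Add(-1, h))
Function('r')(I, E) = Mul(Pow(Add(-1, Mul(7, E)), -1), Add(E, I)) (Function('r')(I, E) = Mul(Add(I, E), Pow(Add(E, Add(-1, Mul(E, 6))), -1)) = Mul(Add(E, I), Pow(Add(E, Add(-1, Mul(6, E))), -1)) = Mul(Add(E, I), Pow(Add(-1, Mul(7, E)), -1)) = Mul(Pow(Add(-1, Mul(7, E)), -1), Add(E, I)))
Add(Mul(Add(Function('r')(-4, 3), -21), 21), -28) = Add(Mul(Add(Mul(Pow(Add(-1, Mul(7, 3)), -1), Add(3, -4)), -21), 21), -28) = Add(Mul(Add(Mul(Pow(Add(-1, 21), -1), -1), -21), 21), -28) = Add(Mul(Add(Mul(Pow(20, -1), -1), -21), 21), -28) = Add(Mul(Add(Mul(Rational(1, 20), -1), -21), 21), -28) = Add(Mul(Add(Rational(-1, 20), -21), 21), -28) = Add(Mul(Rational(-421, 20), 21), -28) = Add(Rational(-8841, 20), -28) = Rational(-9401, 20)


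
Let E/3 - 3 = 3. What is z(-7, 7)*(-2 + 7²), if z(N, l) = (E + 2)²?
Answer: 18800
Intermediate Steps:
E = 18 (E = 9 + 3*3 = 9 + 9 = 18)
z(N, l) = 400 (z(N, l) = (18 + 2)² = 20² = 400)
z(-7, 7)*(-2 + 7²) = 400*(-2 + 7²) = 400*(-2 + 49) = 400*47 = 18800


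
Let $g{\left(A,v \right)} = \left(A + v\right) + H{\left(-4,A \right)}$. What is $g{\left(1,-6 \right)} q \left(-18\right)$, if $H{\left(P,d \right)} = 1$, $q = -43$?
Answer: $-3096$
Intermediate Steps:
$g{\left(A,v \right)} = 1 + A + v$ ($g{\left(A,v \right)} = \left(A + v\right) + 1 = 1 + A + v$)
$g{\left(1,-6 \right)} q \left(-18\right) = \left(1 + 1 - 6\right) \left(-43\right) \left(-18\right) = \left(-4\right) \left(-43\right) \left(-18\right) = 172 \left(-18\right) = -3096$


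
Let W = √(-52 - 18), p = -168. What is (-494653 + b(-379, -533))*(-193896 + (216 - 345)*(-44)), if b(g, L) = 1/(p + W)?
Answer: 188162352919500/2021 + 94110*I*√70/14147 ≈ 9.3104e+10 + 55.657*I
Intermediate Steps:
W = I*√70 (W = √(-70) = I*√70 ≈ 8.3666*I)
b(g, L) = 1/(-168 + I*√70)
(-494653 + b(-379, -533))*(-193896 + (216 - 345)*(-44)) = (-494653 + (-12/2021 - I*√70/28294))*(-193896 + (216 - 345)*(-44)) = (-999693725/2021 - I*√70/28294)*(-193896 - 129*(-44)) = (-999693725/2021 - I*√70/28294)*(-193896 + 5676) = (-999693725/2021 - I*√70/28294)*(-188220) = 188162352919500/2021 + 94110*I*√70/14147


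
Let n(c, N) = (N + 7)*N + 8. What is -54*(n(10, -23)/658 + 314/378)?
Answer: -530/7 ≈ -75.714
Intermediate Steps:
n(c, N) = 8 + N*(7 + N) (n(c, N) = (7 + N)*N + 8 = N*(7 + N) + 8 = 8 + N*(7 + N))
-54*(n(10, -23)/658 + 314/378) = -54*((8 + (-23)**2 + 7*(-23))/658 + 314/378) = -54*((8 + 529 - 161)*(1/658) + 314*(1/378)) = -54*(376*(1/658) + 157/189) = -54*(4/7 + 157/189) = -54*265/189 = -530/7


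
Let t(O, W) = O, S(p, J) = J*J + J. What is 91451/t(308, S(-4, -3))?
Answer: 91451/308 ≈ 296.92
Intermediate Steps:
S(p, J) = J + J**2 (S(p, J) = J**2 + J = J + J**2)
91451/t(308, S(-4, -3)) = 91451/308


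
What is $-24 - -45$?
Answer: $21$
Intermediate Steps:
$-24 - -45 = -24 + 45 = 21$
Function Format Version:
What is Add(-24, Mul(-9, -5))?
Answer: 21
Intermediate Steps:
Add(-24, Mul(-9, -5)) = Add(-24, 45) = 21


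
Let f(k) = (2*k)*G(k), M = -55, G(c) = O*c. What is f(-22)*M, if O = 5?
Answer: -266200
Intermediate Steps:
G(c) = 5*c
f(k) = 10*k² (f(k) = (2*k)*(5*k) = 10*k²)
f(-22)*M = (10*(-22)²)*(-55) = (10*484)*(-55) = 4840*(-55) = -266200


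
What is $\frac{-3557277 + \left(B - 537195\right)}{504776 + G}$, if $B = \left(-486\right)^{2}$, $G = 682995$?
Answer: $- \frac{3858276}{1187771} \approx -3.2483$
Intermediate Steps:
$B = 236196$
$\frac{-3557277 + \left(B - 537195\right)}{504776 + G} = \frac{-3557277 + \left(236196 - 537195\right)}{504776 + 682995} = \frac{-3557277 - 300999}{1187771} = \left(-3858276\right) \frac{1}{1187771} = - \frac{3858276}{1187771}$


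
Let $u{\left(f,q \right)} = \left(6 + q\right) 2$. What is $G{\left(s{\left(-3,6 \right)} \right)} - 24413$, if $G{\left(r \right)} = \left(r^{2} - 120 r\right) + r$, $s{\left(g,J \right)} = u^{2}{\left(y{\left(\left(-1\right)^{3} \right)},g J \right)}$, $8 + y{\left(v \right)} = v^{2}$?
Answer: $238819$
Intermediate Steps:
$y{\left(v \right)} = -8 + v^{2}$
$u{\left(f,q \right)} = 12 + 2 q$
$s{\left(g,J \right)} = \left(12 + 2 J g\right)^{2}$ ($s{\left(g,J \right)} = \left(12 + 2 g J\right)^{2} = \left(12 + 2 J g\right)^{2}$)
$G{\left(r \right)} = r^{2} - 119 r$
$G{\left(s{\left(-3,6 \right)} \right)} - 24413 = 4 \left(6 + 6 \left(-3\right)\right)^{2} \left(-119 + 4 \left(6 + 6 \left(-3\right)\right)^{2}\right) - 24413 = 4 \left(6 - 18\right)^{2} \left(-119 + 4 \left(6 - 18\right)^{2}\right) - 24413 = 4 \left(-12\right)^{2} \left(-119 + 4 \left(-12\right)^{2}\right) - 24413 = 4 \cdot 144 \left(-119 + 4 \cdot 144\right) - 24413 = 576 \left(-119 + 576\right) - 24413 = 576 \cdot 457 - 24413 = 263232 - 24413 = 238819$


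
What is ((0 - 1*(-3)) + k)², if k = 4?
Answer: 49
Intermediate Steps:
((0 - 1*(-3)) + k)² = ((0 - 1*(-3)) + 4)² = ((0 + 3) + 4)² = (3 + 4)² = 7² = 49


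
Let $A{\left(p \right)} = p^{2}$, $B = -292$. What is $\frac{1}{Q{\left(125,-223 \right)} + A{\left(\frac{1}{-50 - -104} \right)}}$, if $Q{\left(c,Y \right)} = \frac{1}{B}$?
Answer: $- \frac{53217}{164} \approx -324.49$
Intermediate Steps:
$Q{\left(c,Y \right)} = - \frac{1}{292}$ ($Q{\left(c,Y \right)} = \frac{1}{-292} = - \frac{1}{292}$)
$\frac{1}{Q{\left(125,-223 \right)} + A{\left(\frac{1}{-50 - -104} \right)}} = \frac{1}{- \frac{1}{292} + \left(\frac{1}{-50 - -104}\right)^{2}} = \frac{1}{- \frac{1}{292} + \left(\frac{1}{-50 + 104}\right)^{2}} = \frac{1}{- \frac{1}{292} + \left(\frac{1}{54}\right)^{2}} = \frac{1}{- \frac{1}{292} + \frac{1}{2916}} = \frac{1}{- \frac{164}{53217}} = - \frac{53217}{164}$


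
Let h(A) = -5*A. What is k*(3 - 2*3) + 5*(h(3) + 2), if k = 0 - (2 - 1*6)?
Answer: -77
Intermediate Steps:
k = 4 (k = 0 - (2 - 6) = 0 - 1*(-4) = 0 + 4 = 4)
k*(3 - 2*3) + 5*(h(3) + 2) = 4*(3 - 2*3) + 5*(-5*3 + 2) = 4*(3 - 6) + 5*(-15 + 2) = 4*(-3) + 5*(-13) = -12 - 65 = -77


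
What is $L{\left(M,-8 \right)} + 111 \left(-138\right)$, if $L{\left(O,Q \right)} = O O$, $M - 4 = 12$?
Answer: $-15062$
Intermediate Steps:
$M = 16$ ($M = 4 + 12 = 16$)
$L{\left(O,Q \right)} = O^{2}$
$L{\left(M,-8 \right)} + 111 \left(-138\right) = 16^{2} + 111 \left(-138\right) = 256 - 15318 = -15062$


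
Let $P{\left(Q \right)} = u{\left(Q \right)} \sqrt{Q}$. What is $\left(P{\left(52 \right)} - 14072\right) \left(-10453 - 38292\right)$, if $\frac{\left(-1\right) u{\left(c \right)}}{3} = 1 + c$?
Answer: $685939640 + 15500910 \sqrt{13} \approx 7.4183 \cdot 10^{8}$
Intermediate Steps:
$u{\left(c \right)} = -3 - 3 c$ ($u{\left(c \right)} = - 3 \left(1 + c\right) = -3 - 3 c$)
$P{\left(Q \right)} = \sqrt{Q} \left(-3 - 3 Q\right)$ ($P{\left(Q \right)} = \left(-3 - 3 Q\right) \sqrt{Q} = \sqrt{Q} \left(-3 - 3 Q\right)$)
$\left(P{\left(52 \right)} - 14072\right) \left(-10453 - 38292\right) = \left(3 \sqrt{52} \left(-1 - 52\right) - 14072\right) \left(-10453 - 38292\right) = \left(3 \cdot 2 \sqrt{13} \left(-1 - 52\right) - 14072\right) \left(-48745\right) = \left(3 \cdot 2 \sqrt{13} \left(-53\right) - 14072\right) \left(-48745\right) = \left(- 318 \sqrt{13} - 14072\right) \left(-48745\right) = \left(-14072 - 318 \sqrt{13}\right) \left(-48745\right) = 685939640 + 15500910 \sqrt{13}$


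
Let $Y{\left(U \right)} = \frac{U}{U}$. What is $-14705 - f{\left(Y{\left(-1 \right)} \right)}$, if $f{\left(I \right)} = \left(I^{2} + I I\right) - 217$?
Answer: $-14490$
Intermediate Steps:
$Y{\left(U \right)} = 1$
$f{\left(I \right)} = -217 + 2 I^{2}$ ($f{\left(I \right)} = \left(I^{2} + I^{2}\right) - 217 = 2 I^{2} - 217 = -217 + 2 I^{2}$)
$-14705 - f{\left(Y{\left(-1 \right)} \right)} = -14705 - \left(-217 + 2 \cdot 1^{2}\right) = -14705 - \left(-217 + 2 \cdot 1\right) = -14705 - \left(-217 + 2\right) = -14705 - -215 = -14705 + 215 = -14490$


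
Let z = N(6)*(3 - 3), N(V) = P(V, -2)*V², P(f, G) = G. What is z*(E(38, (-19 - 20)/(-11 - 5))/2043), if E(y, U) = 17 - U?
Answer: 0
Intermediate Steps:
N(V) = -2*V²
z = 0 (z = (-2*6²)*(3 - 3) = -2*36*0 = -72*0 = 0)
z*(E(38, (-19 - 20)/(-11 - 5))/2043) = 0*((17 - (-19 - 20)/(-11 - 5))/2043) = 0*((17 - (-39)/(-16))*(1/2043)) = 0*((17 - (-39)*(-1)/16)*(1/2043)) = 0*((17 - 1*39/16)*(1/2043)) = 0*((17 - 39/16)*(1/2043)) = 0*((233/16)*(1/2043)) = 0*(233/32688) = 0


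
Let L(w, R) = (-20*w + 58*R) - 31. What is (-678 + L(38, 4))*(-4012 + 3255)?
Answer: 936409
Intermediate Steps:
L(w, R) = -31 - 20*w + 58*R
(-678 + L(38, 4))*(-4012 + 3255) = (-678 + (-31 - 20*38 + 58*4))*(-4012 + 3255) = (-678 + (-31 - 760 + 232))*(-757) = (-678 - 559)*(-757) = -1237*(-757) = 936409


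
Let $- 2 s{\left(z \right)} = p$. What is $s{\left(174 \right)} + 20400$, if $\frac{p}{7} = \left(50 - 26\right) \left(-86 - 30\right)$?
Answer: $30144$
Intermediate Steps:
$p = -19488$ ($p = 7 \left(50 - 26\right) \left(-86 - 30\right) = 7 \cdot 24 \left(-116\right) = 7 \left(-2784\right) = -19488$)
$s{\left(z \right)} = 9744$ ($s{\left(z \right)} = \left(- \frac{1}{2}\right) \left(-19488\right) = 9744$)
$s{\left(174 \right)} + 20400 = 9744 + 20400 = 30144$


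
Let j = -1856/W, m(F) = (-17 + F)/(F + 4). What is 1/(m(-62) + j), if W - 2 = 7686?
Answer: 55738/62463 ≈ 0.89234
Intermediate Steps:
W = 7688 (W = 2 + 7686 = 7688)
m(F) = (-17 + F)/(4 + F)
j = -232/961 (j = -1856/7688 = -1856*1/7688 = -232/961 ≈ -0.24142)
1/(m(-62) + j) = 1/((-17 - 62)/(4 - 62) - 232/961) = 1/(-79/(-58) - 232/961) = 1/(-1/58*(-79) - 232/961) = 1/(79/58 - 232/961) = 1/(62463/55738) = 55738/62463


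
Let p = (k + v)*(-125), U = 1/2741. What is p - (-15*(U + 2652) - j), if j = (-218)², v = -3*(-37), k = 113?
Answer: 162552279/2741 ≈ 59304.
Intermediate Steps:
v = 111
U = 1/2741 ≈ 0.00036483
j = 47524
p = -28000 (p = (113 + 111)*(-125) = 224*(-125) = -28000)
p - (-15*(U + 2652) - j) = -28000 - (-15*(1/2741 + 2652) - 1*47524) = -28000 - (-15*7269133/2741 - 47524) = -28000 - (-109036995/2741 - 47524) = -28000 - 1*(-239300279/2741) = -28000 + 239300279/2741 = 162552279/2741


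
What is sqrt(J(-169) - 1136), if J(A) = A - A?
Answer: 4*I*sqrt(71) ≈ 33.705*I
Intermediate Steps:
J(A) = 0
sqrt(J(-169) - 1136) = sqrt(0 - 1136) = sqrt(-1136) = 4*I*sqrt(71)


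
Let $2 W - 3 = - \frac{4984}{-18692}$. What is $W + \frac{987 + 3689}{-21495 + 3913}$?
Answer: $\frac{112343667}{82160686} \approx 1.3674$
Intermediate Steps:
$W = \frac{15265}{9346}$ ($W = \frac{3}{2} + \frac{\left(-4984\right) \frac{1}{-18692}}{2} = \frac{3}{2} + \frac{\left(-4984\right) \left(- \frac{1}{18692}\right)}{2} = \frac{3}{2} + \frac{1}{2} \cdot \frac{1246}{4673} = \frac{3}{2} + \frac{623}{4673} = \frac{15265}{9346} \approx 1.6333$)
$W + \frac{987 + 3689}{-21495 + 3913} = \frac{15265}{9346} + \frac{987 + 3689}{-21495 + 3913} = \frac{15265}{9346} + \frac{4676}{-17582} = \frac{15265}{9346} + 4676 \left(- \frac{1}{17582}\right) = \frac{15265}{9346} - \frac{2338}{8791} = \frac{112343667}{82160686}$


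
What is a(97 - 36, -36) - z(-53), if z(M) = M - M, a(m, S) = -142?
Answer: -142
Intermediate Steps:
z(M) = 0
a(97 - 36, -36) - z(-53) = -142 - 1*0 = -142 + 0 = -142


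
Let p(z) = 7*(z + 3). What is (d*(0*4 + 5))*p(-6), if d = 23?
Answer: -2415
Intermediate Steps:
p(z) = 21 + 7*z (p(z) = 7*(3 + z) = 21 + 7*z)
(d*(0*4 + 5))*p(-6) = (23*(0*4 + 5))*(21 + 7*(-6)) = (23*(0 + 5))*(21 - 42) = (23*5)*(-21) = 115*(-21) = -2415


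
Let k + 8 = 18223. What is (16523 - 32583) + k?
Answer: 2155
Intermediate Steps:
k = 18215 (k = -8 + 18223 = 18215)
(16523 - 32583) + k = (16523 - 32583) + 18215 = -16060 + 18215 = 2155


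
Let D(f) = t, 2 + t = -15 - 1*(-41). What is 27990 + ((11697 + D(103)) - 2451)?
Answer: 37260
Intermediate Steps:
t = 24 (t = -2 + (-15 - 1*(-41)) = -2 + (-15 + 41) = -2 + 26 = 24)
D(f) = 24
27990 + ((11697 + D(103)) - 2451) = 27990 + ((11697 + 24) - 2451) = 27990 + (11721 - 2451) = 27990 + 9270 = 37260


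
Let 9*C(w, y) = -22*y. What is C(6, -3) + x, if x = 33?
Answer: 121/3 ≈ 40.333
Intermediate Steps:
C(w, y) = -22*y/9 (C(w, y) = (-22*y)/9 = -22*y/9)
C(6, -3) + x = -22/9*(-3) + 33 = 22/3 + 33 = 121/3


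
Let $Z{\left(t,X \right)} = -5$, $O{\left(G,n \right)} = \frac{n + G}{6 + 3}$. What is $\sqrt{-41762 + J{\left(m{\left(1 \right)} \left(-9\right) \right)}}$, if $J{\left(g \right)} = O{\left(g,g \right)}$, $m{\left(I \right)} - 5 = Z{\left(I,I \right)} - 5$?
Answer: $2 i \sqrt{10438} \approx 204.33 i$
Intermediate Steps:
$O{\left(G,n \right)} = \frac{G}{9} + \frac{n}{9}$ ($O{\left(G,n \right)} = \frac{G + n}{9} = \left(G + n\right) \frac{1}{9} = \frac{G}{9} + \frac{n}{9}$)
$m{\left(I \right)} = -5$ ($m{\left(I \right)} = 5 - 10 = -5$)
$J{\left(g \right)} = \frac{2 g}{9}$ ($J{\left(g \right)} = \frac{g}{9} + \frac{g}{9} = \frac{2 g}{9}$)
$\sqrt{-41762 + J{\left(m{\left(1 \right)} \left(-9\right) \right)}} = \sqrt{-41762 + \frac{2 \left(\left(-5\right) \left(-9\right)\right)}{9}} = \sqrt{-41762 + \frac{2}{9} \cdot 45} = \sqrt{-41762 + 10} = \sqrt{-41752} = 2 i \sqrt{10438}$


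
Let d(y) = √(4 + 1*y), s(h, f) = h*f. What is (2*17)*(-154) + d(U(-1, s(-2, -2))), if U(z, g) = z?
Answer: -5236 + √3 ≈ -5234.3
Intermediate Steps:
s(h, f) = f*h
d(y) = √(4 + y)
(2*17)*(-154) + d(U(-1, s(-2, -2))) = (2*17)*(-154) + √(4 - 1) = 34*(-154) + √3 = -5236 + √3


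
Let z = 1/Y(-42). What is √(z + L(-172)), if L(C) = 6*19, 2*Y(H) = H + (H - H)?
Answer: √50253/21 ≈ 10.675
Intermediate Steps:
Y(H) = H/2 (Y(H) = (H + (H - H))/2 = (H + 0)/2 = H/2)
L(C) = 114
z = -1/21 (z = 1/((½)*(-42)) = 1/(-21) = -1/21 ≈ -0.047619)
√(z + L(-172)) = √(-1/21 + 114) = √(2393/21) = √50253/21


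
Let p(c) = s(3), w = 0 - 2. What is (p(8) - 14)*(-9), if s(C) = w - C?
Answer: 171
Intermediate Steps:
w = -2
s(C) = -2 - C
p(c) = -5 (p(c) = -2 - 1*3 = -2 - 3 = -5)
(p(8) - 14)*(-9) = (-5 - 14)*(-9) = -19*(-9) = 171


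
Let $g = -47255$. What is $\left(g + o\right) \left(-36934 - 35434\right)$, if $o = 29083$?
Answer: $1315071296$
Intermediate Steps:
$\left(g + o\right) \left(-36934 - 35434\right) = \left(-47255 + 29083\right) \left(-36934 - 35434\right) = \left(-18172\right) \left(-72368\right) = 1315071296$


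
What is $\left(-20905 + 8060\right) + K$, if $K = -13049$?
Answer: $-25894$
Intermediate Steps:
$\left(-20905 + 8060\right) + K = \left(-20905 + 8060\right) - 13049 = -12845 - 13049 = -25894$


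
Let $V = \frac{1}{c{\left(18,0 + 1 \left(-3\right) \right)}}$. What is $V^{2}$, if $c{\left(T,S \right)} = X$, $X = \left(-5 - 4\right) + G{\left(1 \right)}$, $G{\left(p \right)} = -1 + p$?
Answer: $\frac{1}{81} \approx 0.012346$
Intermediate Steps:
$X = -9$ ($X = \left(-5 - 4\right) + \left(-1 + 1\right) = -9 + 0 = -9$)
$c{\left(T,S \right)} = -9$
$V = - \frac{1}{9}$ ($V = \frac{1}{-9} = - \frac{1}{9} \approx -0.11111$)
$V^{2} = \left(- \frac{1}{9}\right)^{2} = \frac{1}{81}$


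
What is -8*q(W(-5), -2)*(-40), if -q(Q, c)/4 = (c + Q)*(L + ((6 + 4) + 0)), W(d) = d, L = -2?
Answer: 71680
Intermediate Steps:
q(Q, c) = -32*Q - 32*c (q(Q, c) = -4*(c + Q)*(-2 + ((6 + 4) + 0)) = -4*(Q + c)*(-2 + (10 + 0)) = -4*(Q + c)*(-2 + 10) = -4*(Q + c)*8 = -4*(8*Q + 8*c) = -32*Q - 32*c)
-8*q(W(-5), -2)*(-40) = -8*(-32*(-5) - 32*(-2))*(-40) = -8*(160 + 64)*(-40) = -8*224*(-40) = -1792*(-40) = 71680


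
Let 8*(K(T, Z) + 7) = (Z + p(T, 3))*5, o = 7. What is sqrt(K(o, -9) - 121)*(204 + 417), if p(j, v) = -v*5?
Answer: 621*I*sqrt(143) ≈ 7426.1*I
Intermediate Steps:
p(j, v) = -5*v
K(T, Z) = -131/8 + 5*Z/8 (K(T, Z) = -7 + ((Z - 5*3)*5)/8 = -7 + ((Z - 15)*5)/8 = -7 + ((-15 + Z)*5)/8 = -7 + (-75 + 5*Z)/8 = -7 + (-75/8 + 5*Z/8) = -131/8 + 5*Z/8)
sqrt(K(o, -9) - 121)*(204 + 417) = sqrt((-131/8 + (5/8)*(-9)) - 121)*(204 + 417) = sqrt((-131/8 - 45/8) - 121)*621 = sqrt(-22 - 121)*621 = sqrt(-143)*621 = (I*sqrt(143))*621 = 621*I*sqrt(143)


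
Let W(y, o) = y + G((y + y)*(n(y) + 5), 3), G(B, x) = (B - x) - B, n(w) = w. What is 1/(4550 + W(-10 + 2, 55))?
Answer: 1/4539 ≈ 0.00022031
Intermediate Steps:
G(B, x) = -x
W(y, o) = -3 + y (W(y, o) = y - 1*3 = y - 3 = -3 + y)
1/(4550 + W(-10 + 2, 55)) = 1/(4550 + (-3 + (-10 + 2))) = 1/(4550 + (-3 - 8)) = 1/(4550 - 11) = 1/4539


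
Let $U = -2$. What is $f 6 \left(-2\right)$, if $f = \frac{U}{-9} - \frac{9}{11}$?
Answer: $\frac{236}{33} \approx 7.1515$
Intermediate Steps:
$f = - \frac{59}{99}$ ($f = - \frac{2}{-9} - \frac{9}{11} = \left(-2\right) \left(- \frac{1}{9}\right) - \frac{9}{11} = \frac{2}{9} - \frac{9}{11} = - \frac{59}{99} \approx -0.59596$)
$f 6 \left(-2\right) = \left(- \frac{59}{99}\right) 6 \left(-2\right) = \left(- \frac{118}{33}\right) \left(-2\right) = \frac{236}{33}$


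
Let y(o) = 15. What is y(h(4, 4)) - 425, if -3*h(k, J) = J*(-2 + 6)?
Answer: -410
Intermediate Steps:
h(k, J) = -4*J/3 (h(k, J) = -J*(-2 + 6)/3 = -J*4/3 = -4*J/3)
y(h(4, 4)) - 425 = 15 - 425 = -410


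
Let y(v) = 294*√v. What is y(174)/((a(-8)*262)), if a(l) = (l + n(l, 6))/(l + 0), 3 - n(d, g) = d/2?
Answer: 1176*√174/131 ≈ 118.42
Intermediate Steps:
n(d, g) = 3 - d/2
a(l) = (3 + l/2)/l (a(l) = (l + (3 - l/2))/(l + 0) = (3 + l/2)/l)
y(174)/((a(-8)*262)) = (294*√174)/((((½)*(6 - 8)/(-8))*262)) = (294*√174)/((((½)*(-⅛)*(-2))*262)) = (294*√174)/(((⅛)*262)) = (294*√174)/(131/4) = (294*√174)*(4/131) = 1176*√174/131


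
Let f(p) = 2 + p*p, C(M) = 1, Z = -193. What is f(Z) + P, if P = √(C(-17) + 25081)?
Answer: 37251 + √25082 ≈ 37409.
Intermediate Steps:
f(p) = 2 + p²
P = √25082 (P = √(1 + 25081) = √25082 ≈ 158.37)
f(Z) + P = (2 + (-193)²) + √25082 = (2 + 37249) + √25082 = 37251 + √25082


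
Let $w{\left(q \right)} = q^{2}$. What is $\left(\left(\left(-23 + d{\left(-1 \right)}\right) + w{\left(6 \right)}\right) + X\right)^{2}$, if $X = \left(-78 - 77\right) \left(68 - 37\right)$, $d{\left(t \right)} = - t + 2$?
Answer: $22934521$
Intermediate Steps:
$d{\left(t \right)} = 2 - t$
$X = -4805$ ($X = \left(-155\right) 31 = -4805$)
$\left(\left(\left(-23 + d{\left(-1 \right)}\right) + w{\left(6 \right)}\right) + X\right)^{2} = \left(\left(\left(-23 + \left(2 - -1\right)\right) + 6^{2}\right) - 4805\right)^{2} = \left(\left(\left(-23 + \left(2 + 1\right)\right) + 36\right) - 4805\right)^{2} = \left(\left(\left(-23 + 3\right) + 36\right) - 4805\right)^{2} = \left(\left(-20 + 36\right) - 4805\right)^{2} = \left(16 - 4805\right)^{2} = \left(-4789\right)^{2} = 22934521$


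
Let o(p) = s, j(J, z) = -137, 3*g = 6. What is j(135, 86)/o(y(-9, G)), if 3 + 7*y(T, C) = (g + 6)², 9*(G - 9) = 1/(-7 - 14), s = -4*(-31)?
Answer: -137/124 ≈ -1.1048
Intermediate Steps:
s = 124
g = 2 (g = (⅓)*6 = 2)
G = 1700/189 (G = 9 + 1/(9*(-7 - 14)) = 9 + (⅑)/(-21) = 9 + (⅑)*(-1/21) = 9 - 1/189 = 1700/189 ≈ 8.9947)
y(T, C) = 61/7 (y(T, C) = -3/7 + (2 + 6)²/7 = -3/7 + (⅐)*8² = -3/7 + (⅐)*64 = -3/7 + 64/7 = 61/7)
o(p) = 124
j(135, 86)/o(y(-9, G)) = -137/124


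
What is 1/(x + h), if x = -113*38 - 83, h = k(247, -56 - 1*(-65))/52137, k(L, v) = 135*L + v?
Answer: -5793/25352255 ≈ -0.00022850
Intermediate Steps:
k(L, v) = v + 135*L
h = 3706/5793 (h = ((-56 - 1*(-65)) + 135*247)/52137 = ((-56 + 65) + 33345)*(1/52137) = (9 + 33345)*(1/52137) = 33354*(1/52137) = 3706/5793 ≈ 0.63974)
x = -4377 (x = -4294 - 83 = -4377)
1/(x + h) = 1/(-4377 + 3706/5793) = 1/(-25352255/5793) = -5793/25352255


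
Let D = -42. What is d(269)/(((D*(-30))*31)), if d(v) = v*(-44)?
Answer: -2959/9765 ≈ -0.30302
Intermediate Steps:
d(v) = -44*v
d(269)/(((D*(-30))*31)) = (-44*269)/((-42*(-30)*31)) = -11836/(1260*31) = -11836/39060 = -11836*1/39060 = -2959/9765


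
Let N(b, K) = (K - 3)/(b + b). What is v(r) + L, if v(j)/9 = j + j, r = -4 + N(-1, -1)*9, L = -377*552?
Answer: -207852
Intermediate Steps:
N(b, K) = (-3 + K)/(2*b) (N(b, K) = (-3 + K)/((2*b)) = (-3 + K)*(1/(2*b)) = (-3 + K)/(2*b))
L = -208104
r = 14 (r = -4 + ((½)*(-3 - 1)/(-1))*9 = -4 + ((½)*(-1)*(-4))*9 = -4 + 2*9 = -4 + 18 = 14)
v(j) = 18*j (v(j) = 9*(j + j) = 9*(2*j) = 18*j)
v(r) + L = 18*14 - 208104 = 252 - 208104 = -207852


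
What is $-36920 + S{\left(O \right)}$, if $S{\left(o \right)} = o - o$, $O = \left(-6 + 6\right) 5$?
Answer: $-36920$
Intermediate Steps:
$O = 0$ ($O = 0 \cdot 5 = 0$)
$S{\left(o \right)} = 0$
$-36920 + S{\left(O \right)} = -36920 + 0 = -36920$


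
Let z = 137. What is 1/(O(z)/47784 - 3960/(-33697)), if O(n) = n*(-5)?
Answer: 1610177448/166142195 ≈ 9.6916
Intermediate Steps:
O(n) = -5*n
1/(O(z)/47784 - 3960/(-33697)) = 1/(-5*137/47784 - 3960/(-33697)) = 1/(-685*1/47784 - 3960*(-1/33697)) = 1/(-685/47784 + 3960/33697) = 1/(166142195/1610177448) = 1610177448/166142195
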